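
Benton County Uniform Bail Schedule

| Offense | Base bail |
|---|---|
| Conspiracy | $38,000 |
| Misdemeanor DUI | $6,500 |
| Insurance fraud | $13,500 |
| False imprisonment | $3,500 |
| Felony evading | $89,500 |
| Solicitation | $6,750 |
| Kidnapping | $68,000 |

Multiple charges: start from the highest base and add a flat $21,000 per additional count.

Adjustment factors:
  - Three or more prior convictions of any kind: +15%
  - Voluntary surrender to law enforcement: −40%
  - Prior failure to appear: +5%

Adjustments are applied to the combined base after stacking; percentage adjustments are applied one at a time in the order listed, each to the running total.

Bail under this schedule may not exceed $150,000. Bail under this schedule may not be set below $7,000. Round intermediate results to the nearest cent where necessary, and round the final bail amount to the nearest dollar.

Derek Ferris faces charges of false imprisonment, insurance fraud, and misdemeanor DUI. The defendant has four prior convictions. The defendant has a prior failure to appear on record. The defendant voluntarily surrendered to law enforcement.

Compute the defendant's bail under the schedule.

$40,210

Base amounts from the schedule: false imprisonment $3,500; insurance fraud $13,500; misdemeanor DUI $6,500.
Stacking rule: highest base plus $21,000 per additional charge. Highest is insurance fraud at $13,500; 2 additional charges → +$42,000. Combined base = $55,500.
Three or more prior convictions of any kind (+15%): $55,500 × 1.15 = $63,825.
Voluntary surrender to law enforcement (−40%): $63,825 × 0.6 = $38,295.
Prior failure to appear (+5%): $38,295 × 1.05 = $40,209.75.
$40,209.75 is within the $150,000 maximum.
$40,209.75 is at or above the $7,000 minimum.
Rounded to the nearest dollar: $40,210.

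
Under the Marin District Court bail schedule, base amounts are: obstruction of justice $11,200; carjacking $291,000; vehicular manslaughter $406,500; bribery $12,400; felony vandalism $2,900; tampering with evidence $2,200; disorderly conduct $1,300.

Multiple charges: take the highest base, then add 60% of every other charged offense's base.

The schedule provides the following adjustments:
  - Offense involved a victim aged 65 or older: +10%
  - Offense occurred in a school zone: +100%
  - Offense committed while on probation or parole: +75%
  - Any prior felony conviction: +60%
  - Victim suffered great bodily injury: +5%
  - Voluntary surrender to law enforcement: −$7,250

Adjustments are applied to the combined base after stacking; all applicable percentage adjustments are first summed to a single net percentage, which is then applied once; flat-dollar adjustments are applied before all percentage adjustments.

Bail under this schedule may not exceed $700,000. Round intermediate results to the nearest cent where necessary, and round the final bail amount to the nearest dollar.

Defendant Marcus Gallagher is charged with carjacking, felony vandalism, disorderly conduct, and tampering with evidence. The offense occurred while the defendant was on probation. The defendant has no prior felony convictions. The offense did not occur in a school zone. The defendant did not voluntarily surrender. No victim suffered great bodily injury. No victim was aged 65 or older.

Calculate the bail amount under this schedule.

$515,970

Base amounts from the schedule: carjacking $291,000; felony vandalism $2,900; disorderly conduct $1,300; tampering with evidence $2,200.
Stacking rule: highest base plus 60% of each additional charge. Highest is carjacking at $291,000. Additional: $2,900 × 60% = $1,740; $1,300 × 60% = $780; $2,200 × 60% = $1,320. Combined base = $291,000 + $3,840 = $294,840.
Offense committed while on probation or parole (+75%): $294,840 × 1.75 = $515,970.
$515,970 is within the $700,000 maximum.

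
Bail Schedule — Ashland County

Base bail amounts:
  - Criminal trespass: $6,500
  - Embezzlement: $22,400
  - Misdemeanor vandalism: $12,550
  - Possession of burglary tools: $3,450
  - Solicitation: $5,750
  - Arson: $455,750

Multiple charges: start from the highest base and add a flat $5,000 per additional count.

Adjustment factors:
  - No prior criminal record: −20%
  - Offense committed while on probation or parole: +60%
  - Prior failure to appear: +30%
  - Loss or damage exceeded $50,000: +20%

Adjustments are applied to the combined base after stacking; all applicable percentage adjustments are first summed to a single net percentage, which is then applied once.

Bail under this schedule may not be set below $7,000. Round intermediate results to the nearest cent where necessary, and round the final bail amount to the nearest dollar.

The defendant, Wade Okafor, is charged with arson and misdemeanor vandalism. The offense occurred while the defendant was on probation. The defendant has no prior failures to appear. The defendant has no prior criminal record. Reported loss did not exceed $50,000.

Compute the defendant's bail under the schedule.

Base amounts from the schedule: arson $455,750; misdemeanor vandalism $12,550.
Stacking rule: highest base plus $5,000 per additional charge. Highest is arson at $455,750; 1 additional charge → +$5,000. Combined base = $460,750.
Net percentage adjustment: −20% +60% = +40%. $460,750 × 1.4 = $645,050.
$645,050 is at or above the $7,000 minimum.

$645,050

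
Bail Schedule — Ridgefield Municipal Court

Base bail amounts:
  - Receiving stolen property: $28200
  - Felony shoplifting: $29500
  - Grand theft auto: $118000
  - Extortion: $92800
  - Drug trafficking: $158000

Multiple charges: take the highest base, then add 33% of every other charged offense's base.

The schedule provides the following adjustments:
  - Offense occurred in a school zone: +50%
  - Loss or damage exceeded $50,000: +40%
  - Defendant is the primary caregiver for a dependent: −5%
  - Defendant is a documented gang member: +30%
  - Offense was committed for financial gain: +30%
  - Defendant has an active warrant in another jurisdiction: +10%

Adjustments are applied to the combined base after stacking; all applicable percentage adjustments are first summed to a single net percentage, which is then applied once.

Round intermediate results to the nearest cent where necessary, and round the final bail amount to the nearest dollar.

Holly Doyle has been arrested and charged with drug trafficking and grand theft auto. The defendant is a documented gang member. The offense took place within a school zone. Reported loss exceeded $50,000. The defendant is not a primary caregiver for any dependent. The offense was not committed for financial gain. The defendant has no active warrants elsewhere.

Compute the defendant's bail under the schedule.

$433268

Base amounts from the schedule: drug trafficking $158000; grand theft auto $118000.
Stacking rule: highest base plus 33% of each additional charge. Highest is drug trafficking at $158000. Additional: $118000 × 33% = $38940. Combined base = $158000 + $38940 = $196940.
Net percentage adjustment: +50% +40% +30% = +120%. $196940 × 2.2 = $433268.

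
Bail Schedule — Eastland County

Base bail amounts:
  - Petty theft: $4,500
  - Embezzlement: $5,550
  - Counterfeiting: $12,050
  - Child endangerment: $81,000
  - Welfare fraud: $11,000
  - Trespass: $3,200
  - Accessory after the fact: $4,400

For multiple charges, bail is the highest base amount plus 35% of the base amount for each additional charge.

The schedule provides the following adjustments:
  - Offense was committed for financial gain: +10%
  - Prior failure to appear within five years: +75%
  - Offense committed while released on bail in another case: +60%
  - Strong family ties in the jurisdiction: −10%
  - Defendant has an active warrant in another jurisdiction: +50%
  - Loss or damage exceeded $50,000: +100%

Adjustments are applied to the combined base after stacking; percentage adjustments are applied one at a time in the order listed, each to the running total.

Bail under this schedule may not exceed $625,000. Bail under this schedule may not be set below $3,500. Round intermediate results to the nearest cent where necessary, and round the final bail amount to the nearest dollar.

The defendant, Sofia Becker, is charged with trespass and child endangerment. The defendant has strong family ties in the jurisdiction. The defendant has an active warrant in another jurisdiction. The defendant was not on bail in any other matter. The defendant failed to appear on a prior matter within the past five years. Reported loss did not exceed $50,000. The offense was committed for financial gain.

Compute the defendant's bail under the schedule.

Base amounts from the schedule: trespass $3,200; child endangerment $81,000.
Stacking rule: highest base plus 35% of each additional charge. Highest is child endangerment at $81,000. Additional: $3,200 × 35% = $1,120. Combined base = $81,000 + $1,120 = $82,120.
Offense was committed for financial gain (+10%): $82,120 × 1.1 = $90,332.
Prior failure to appear within five years (+75%): $90,332 × 1.75 = $158,081.
Strong family ties in the jurisdiction (−10%): $158,081 × 0.9 = $142,272.90.
Defendant has an active warrant in another jurisdiction (+50%): $142,272.90 × 1.5 = $213,409.35.
$213,409.35 is within the $625,000 maximum.
$213,409.35 is at or above the $3,500 minimum.
Rounded to the nearest dollar: $213,409.

$213,409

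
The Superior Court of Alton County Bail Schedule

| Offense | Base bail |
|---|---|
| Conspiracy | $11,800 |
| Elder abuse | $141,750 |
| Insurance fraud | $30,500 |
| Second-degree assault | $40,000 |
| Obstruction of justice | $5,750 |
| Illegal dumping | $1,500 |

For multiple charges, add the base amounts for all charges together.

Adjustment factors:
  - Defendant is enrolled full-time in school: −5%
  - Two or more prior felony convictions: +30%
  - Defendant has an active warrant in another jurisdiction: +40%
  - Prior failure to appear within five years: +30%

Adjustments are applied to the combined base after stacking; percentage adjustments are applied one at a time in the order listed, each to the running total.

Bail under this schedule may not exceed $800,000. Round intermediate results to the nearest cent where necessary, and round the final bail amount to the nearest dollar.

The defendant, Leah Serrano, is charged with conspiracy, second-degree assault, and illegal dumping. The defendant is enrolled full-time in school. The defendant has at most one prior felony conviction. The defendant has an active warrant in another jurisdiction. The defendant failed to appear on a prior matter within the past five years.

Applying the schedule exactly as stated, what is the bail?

$92,156

Base amounts from the schedule: conspiracy $11,800; second-degree assault $40,000; illegal dumping $1,500.
Stacking rule: sum of all bases. $11,800 + $40,000 + $1,500 = $53,300.
Defendant is enrolled full-time in school (−5%): $53,300 × 0.95 = $50,635.
Defendant has an active warrant in another jurisdiction (+40%): $50,635 × 1.4 = $70,889.
Prior failure to appear within five years (+30%): $70,889 × 1.3 = $92,155.70.
$92,155.70 is within the $800,000 maximum.
Rounded to the nearest dollar: $92,156.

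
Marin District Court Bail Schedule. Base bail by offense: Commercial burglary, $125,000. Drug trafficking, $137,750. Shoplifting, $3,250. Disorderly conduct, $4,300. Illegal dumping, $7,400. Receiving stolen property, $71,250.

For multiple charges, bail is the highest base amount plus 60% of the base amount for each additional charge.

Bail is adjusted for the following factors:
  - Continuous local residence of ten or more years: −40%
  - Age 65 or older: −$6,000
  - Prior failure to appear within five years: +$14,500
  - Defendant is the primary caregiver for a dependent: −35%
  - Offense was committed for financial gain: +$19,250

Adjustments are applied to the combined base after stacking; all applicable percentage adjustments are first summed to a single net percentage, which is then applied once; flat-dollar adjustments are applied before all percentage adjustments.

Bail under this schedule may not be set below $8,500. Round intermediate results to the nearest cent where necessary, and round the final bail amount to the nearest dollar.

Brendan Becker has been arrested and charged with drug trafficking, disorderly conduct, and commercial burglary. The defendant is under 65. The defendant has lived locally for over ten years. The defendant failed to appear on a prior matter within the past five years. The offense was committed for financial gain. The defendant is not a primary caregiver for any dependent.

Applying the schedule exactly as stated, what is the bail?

$149,448

Base amounts from the schedule: drug trafficking $137,750; disorderly conduct $4,300; commercial burglary $125,000.
Stacking rule: highest base plus 60% of each additional charge. Highest is drug trafficking at $137,750. Additional: $4,300 × 60% = $2,580; $125,000 × 60% = $75,000. Combined base = $137,750 + $77,580 = $215,330.
Prior failure to appear within five years (+$14,500 flat): $215,330 + $14,500 = $229,830.
Offense was committed for financial gain (+$19,250 flat): $229,830 + $19,250 = $249,080.
Continuous local residence of ten or more years (−40%): $249,080 × 0.6 = $149,448.
$149,448 is at or above the $8,500 minimum.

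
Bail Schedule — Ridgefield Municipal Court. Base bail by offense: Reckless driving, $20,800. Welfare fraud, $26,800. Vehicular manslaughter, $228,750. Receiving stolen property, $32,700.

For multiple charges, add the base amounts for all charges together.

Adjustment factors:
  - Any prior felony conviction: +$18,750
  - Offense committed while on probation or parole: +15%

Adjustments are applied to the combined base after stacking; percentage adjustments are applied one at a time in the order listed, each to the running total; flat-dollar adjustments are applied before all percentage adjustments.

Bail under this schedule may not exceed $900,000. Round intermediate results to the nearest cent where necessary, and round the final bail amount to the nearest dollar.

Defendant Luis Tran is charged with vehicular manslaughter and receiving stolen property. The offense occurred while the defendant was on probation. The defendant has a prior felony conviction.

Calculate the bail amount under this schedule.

$322,230

Base amounts from the schedule: vehicular manslaughter $228,750; receiving stolen property $32,700.
Stacking rule: sum of all bases. $228,750 + $32,700 = $261,450.
Any prior felony conviction (+$18,750 flat): $261,450 + $18,750 = $280,200.
Offense committed while on probation or parole (+15%): $280,200 × 1.15 = $322,230.
$322,230 is within the $900,000 maximum.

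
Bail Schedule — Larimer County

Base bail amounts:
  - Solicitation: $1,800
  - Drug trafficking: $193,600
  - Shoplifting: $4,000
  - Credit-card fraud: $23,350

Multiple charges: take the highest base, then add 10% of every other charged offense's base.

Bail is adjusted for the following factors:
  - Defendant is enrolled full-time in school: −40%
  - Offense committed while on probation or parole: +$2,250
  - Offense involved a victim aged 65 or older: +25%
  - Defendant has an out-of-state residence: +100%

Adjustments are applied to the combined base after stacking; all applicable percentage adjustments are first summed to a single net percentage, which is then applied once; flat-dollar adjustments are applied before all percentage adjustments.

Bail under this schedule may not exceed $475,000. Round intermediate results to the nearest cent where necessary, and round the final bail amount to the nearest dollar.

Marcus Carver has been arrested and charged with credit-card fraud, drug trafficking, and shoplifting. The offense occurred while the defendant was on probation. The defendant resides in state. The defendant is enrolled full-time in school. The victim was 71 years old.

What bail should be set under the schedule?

Base amounts from the schedule: credit-card fraud $23,350; drug trafficking $193,600; shoplifting $4,000.
Stacking rule: highest base plus 10% of each additional charge. Highest is drug trafficking at $193,600. Additional: $23,350 × 10% = $2,335; $4,000 × 10% = $400. Combined base = $193,600 + $2,735 = $196,335.
Offense committed while on probation or parole (+$2,250 flat): $196,335 + $2,250 = $198,585.
Net percentage adjustment: −40% +25% = −15%. $198,585 × 0.85 = $168,797.25.
$168,797.25 is within the $475,000 maximum.
Rounded to the nearest dollar: $168,797.

$168,797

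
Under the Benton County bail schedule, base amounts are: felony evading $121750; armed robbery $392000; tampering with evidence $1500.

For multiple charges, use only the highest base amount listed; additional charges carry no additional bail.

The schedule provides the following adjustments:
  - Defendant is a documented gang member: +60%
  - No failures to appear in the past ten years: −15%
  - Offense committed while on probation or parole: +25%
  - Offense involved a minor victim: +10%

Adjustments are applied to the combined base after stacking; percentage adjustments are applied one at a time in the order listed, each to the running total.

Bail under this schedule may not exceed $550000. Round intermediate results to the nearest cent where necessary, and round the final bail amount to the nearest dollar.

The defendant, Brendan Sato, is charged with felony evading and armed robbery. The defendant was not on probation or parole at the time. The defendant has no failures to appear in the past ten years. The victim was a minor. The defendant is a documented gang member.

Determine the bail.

$550000

Base amounts from the schedule: felony evading $121750; armed robbery $392000.
Stacking rule: use the highest base only. Highest is armed robbery at $392000. Combined base = $392000.
Defendant is a documented gang member (+60%): $392000 × 1.6 = $627200.
No failures to appear in the past ten years (−15%): $627200 × 0.85 = $533120.
Offense involved a minor victim (+10%): $533120 × 1.1 = $586432.
Result $586432 exceeds the maximum of $550000; bail is capped at $550000.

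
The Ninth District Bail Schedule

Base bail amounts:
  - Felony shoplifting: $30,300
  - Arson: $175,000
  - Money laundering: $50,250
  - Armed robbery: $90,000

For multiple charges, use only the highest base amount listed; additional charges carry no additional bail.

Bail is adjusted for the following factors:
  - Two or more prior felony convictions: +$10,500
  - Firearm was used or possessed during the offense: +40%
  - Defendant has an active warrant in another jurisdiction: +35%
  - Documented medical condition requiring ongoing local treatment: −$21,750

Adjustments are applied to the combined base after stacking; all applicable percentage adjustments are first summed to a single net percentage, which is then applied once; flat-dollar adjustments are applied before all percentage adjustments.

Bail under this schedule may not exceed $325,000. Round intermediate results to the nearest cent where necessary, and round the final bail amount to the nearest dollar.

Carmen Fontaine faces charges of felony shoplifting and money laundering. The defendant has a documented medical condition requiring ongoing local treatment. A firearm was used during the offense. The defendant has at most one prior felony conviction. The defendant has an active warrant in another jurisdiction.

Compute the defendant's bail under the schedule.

$49,875

Base amounts from the schedule: felony shoplifting $30,300; money laundering $50,250.
Stacking rule: use the highest base only. Highest is money laundering at $50,250. Combined base = $50,250.
Documented medical condition requiring ongoing local treatment (−$21,750 flat): $50,250 − $21,750 = $28,500.
Net percentage adjustment: +40% +35% = +75%. $28,500 × 1.75 = $49,875.
$49,875 is within the $325,000 maximum.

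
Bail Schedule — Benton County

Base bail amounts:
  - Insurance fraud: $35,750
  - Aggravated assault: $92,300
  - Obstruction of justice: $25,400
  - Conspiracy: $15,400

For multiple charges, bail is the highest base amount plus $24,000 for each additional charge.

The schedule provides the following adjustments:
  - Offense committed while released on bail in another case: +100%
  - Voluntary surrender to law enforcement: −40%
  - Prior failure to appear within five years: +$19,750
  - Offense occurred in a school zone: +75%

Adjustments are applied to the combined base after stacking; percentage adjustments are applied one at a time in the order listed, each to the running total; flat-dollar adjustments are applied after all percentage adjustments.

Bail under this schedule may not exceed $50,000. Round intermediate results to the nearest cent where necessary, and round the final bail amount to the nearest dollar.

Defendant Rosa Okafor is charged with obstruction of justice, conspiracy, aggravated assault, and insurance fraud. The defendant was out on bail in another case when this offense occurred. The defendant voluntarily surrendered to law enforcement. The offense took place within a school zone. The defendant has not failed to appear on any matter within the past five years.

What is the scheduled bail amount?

$50,000

Base amounts from the schedule: obstruction of justice $25,400; conspiracy $15,400; aggravated assault $92,300; insurance fraud $35,750.
Stacking rule: highest base plus $24,000 per additional charge. Highest is aggravated assault at $92,300; 3 additional charges → +$72,000. Combined base = $164,300.
Offense committed while released on bail in another case (+100%): $164,300 × 2 = $328,600.
Voluntary surrender to law enforcement (−40%): $328,600 × 0.6 = $197,160.
Offense occurred in a school zone (+75%): $197,160 × 1.75 = $345,030.
Result $345,030 exceeds the maximum of $50,000; bail is capped at $50,000.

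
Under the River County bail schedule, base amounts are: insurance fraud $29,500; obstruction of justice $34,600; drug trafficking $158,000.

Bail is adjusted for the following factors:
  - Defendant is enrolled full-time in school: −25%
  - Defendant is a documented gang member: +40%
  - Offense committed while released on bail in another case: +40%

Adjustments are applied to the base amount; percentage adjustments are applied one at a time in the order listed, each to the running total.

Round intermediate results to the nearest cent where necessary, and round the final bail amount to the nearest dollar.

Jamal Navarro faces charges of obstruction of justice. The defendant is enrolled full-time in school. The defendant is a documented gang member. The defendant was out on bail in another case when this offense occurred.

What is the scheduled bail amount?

$50,862

Base amounts from the schedule: obstruction of justice $34,600.
Single charge. Combined base = $34,600.
Defendant is enrolled full-time in school (−25%): $34,600 × 0.75 = $25,950.
Defendant is a documented gang member (+40%): $25,950 × 1.4 = $36,330.
Offense committed while released on bail in another case (+40%): $36,330 × 1.4 = $50,862.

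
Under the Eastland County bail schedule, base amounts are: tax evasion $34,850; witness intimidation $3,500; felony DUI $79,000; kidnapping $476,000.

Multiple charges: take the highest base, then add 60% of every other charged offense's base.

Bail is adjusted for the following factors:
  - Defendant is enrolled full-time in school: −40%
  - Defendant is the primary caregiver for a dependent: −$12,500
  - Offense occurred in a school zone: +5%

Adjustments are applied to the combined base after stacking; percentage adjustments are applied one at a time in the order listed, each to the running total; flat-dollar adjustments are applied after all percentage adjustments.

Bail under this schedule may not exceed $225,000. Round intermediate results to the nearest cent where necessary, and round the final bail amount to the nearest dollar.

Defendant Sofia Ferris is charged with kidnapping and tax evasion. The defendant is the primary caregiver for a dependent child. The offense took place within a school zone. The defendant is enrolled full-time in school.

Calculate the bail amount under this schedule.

Base amounts from the schedule: kidnapping $476,000; tax evasion $34,850.
Stacking rule: highest base plus 60% of each additional charge. Highest is kidnapping at $476,000. Additional: $34,850 × 60% = $20,910. Combined base = $476,000 + $20,910 = $496,910.
Defendant is enrolled full-time in school (−40%): $496,910 × 0.6 = $298,146.
Offense occurred in a school zone (+5%): $298,146 × 1.05 = $313,053.30.
Defendant is the primary caregiver for a dependent (−$12,500 flat): $313,053.30 − $12,500 = $300,553.30.
Result $300,553.30 exceeds the maximum of $225,000; bail is capped at $225,000.

$225,000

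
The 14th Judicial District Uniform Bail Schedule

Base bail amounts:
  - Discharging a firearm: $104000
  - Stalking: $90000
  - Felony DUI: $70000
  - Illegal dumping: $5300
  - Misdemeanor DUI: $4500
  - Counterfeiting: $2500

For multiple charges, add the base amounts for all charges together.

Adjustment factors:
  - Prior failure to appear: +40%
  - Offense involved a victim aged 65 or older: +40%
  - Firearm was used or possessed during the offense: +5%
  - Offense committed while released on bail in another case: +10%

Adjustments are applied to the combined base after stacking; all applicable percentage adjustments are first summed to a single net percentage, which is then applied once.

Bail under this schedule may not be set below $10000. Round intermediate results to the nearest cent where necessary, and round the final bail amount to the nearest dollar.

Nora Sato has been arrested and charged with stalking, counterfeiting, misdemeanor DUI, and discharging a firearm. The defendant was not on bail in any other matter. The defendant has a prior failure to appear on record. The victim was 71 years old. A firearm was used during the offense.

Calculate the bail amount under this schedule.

$371850

Base amounts from the schedule: stalking $90000; counterfeiting $2500; misdemeanor DUI $4500; discharging a firearm $104000.
Stacking rule: sum of all bases. $90000 + $2500 + $4500 + $104000 = $201000.
Net percentage adjustment: +40% +40% +5% = +85%. $201000 × 1.85 = $371850.
$371850 is at or above the $10000 minimum.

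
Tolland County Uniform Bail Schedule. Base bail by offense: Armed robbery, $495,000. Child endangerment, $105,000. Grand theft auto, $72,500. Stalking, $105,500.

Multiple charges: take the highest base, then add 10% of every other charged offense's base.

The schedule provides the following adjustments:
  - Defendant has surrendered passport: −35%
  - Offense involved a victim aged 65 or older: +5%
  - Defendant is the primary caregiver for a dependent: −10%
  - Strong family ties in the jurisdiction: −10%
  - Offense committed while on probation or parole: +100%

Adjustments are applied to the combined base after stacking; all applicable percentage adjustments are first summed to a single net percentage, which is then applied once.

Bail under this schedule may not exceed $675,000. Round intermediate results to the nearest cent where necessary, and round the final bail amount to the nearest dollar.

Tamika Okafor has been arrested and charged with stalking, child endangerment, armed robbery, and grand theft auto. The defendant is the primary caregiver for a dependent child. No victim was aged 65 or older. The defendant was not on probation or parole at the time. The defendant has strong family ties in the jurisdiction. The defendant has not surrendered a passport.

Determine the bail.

$418,640

Base amounts from the schedule: stalking $105,500; child endangerment $105,000; armed robbery $495,000; grand theft auto $72,500.
Stacking rule: highest base plus 10% of each additional charge. Highest is armed robbery at $495,000. Additional: $105,500 × 10% = $10,550; $105,000 × 10% = $10,500; $72,500 × 10% = $7,250. Combined base = $495,000 + $28,300 = $523,300.
Net percentage adjustment: −10% −10% = −20%. $523,300 × 0.8 = $418,640.
$418,640 is within the $675,000 maximum.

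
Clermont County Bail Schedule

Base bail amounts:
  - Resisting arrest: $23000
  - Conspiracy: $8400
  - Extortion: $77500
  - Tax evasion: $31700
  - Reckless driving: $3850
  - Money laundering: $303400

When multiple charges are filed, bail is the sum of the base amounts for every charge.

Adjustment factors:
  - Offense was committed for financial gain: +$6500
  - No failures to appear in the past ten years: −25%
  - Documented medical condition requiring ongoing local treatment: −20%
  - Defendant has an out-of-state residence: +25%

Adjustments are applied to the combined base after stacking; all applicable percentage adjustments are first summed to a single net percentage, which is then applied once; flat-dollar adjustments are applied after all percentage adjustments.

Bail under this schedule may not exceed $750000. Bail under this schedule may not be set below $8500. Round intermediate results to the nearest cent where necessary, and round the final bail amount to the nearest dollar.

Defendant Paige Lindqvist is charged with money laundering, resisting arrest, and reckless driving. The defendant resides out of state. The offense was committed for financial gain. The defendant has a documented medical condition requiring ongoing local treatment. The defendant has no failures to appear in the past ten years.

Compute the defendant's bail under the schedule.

Base amounts from the schedule: money laundering $303400; resisting arrest $23000; reckless driving $3850.
Stacking rule: sum of all bases. $303400 + $23000 + $3850 = $330250.
Net percentage adjustment: −25% −20% +25% = −20%. $330250 × 0.8 = $264200.
Offense was committed for financial gain (+$6500 flat): $264200 + $6500 = $270700.
$270700 is within the $750000 maximum.
$270700 is at or above the $8500 minimum.

$270700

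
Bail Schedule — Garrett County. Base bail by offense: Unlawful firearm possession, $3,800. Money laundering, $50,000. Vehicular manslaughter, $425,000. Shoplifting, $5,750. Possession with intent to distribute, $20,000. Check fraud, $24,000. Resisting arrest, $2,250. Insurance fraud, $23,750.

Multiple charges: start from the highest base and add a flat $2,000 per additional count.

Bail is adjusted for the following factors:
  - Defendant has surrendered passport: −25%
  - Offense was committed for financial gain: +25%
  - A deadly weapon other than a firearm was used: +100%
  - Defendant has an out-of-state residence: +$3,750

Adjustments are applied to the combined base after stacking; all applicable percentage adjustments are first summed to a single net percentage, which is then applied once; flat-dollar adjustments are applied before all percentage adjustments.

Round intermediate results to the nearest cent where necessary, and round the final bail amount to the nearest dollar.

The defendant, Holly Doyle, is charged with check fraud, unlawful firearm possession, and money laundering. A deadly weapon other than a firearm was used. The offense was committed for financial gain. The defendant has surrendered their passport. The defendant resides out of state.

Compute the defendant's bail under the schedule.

Base amounts from the schedule: check fraud $24,000; unlawful firearm possession $3,800; money laundering $50,000.
Stacking rule: highest base plus $2,000 per additional charge. Highest is money laundering at $50,000; 2 additional charges → +$4,000. Combined base = $54,000.
Defendant has an out-of-state residence (+$3,750 flat): $54,000 + $3,750 = $57,750.
Net percentage adjustment: −25% +25% +100% = +100%. $57,750 × 2 = $115,500.

$115,500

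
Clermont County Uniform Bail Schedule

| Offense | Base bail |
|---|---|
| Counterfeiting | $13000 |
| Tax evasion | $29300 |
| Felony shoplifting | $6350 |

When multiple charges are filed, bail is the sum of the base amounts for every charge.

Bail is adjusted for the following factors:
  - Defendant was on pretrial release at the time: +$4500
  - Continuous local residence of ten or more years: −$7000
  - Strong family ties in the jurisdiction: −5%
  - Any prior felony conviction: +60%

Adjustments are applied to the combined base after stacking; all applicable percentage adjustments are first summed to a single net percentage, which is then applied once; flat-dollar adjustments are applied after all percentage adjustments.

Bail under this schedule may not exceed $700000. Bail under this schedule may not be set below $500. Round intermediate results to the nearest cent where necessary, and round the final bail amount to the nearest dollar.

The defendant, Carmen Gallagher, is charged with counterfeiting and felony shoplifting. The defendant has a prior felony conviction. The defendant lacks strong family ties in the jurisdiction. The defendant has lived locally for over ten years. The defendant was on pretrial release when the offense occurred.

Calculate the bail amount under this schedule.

Base amounts from the schedule: counterfeiting $13000; felony shoplifting $6350.
Stacking rule: sum of all bases. $13000 + $6350 = $19350.
Any prior felony conviction (+60%): $19350 × 1.6 = $30960.
Defendant was on pretrial release at the time (+$4500 flat): $30960 + $4500 = $35460.
Continuous local residence of ten or more years (−$7000 flat): $35460 − $7000 = $28460.
$28460 is within the $700000 maximum.
$28460 is at or above the $500 minimum.

$28460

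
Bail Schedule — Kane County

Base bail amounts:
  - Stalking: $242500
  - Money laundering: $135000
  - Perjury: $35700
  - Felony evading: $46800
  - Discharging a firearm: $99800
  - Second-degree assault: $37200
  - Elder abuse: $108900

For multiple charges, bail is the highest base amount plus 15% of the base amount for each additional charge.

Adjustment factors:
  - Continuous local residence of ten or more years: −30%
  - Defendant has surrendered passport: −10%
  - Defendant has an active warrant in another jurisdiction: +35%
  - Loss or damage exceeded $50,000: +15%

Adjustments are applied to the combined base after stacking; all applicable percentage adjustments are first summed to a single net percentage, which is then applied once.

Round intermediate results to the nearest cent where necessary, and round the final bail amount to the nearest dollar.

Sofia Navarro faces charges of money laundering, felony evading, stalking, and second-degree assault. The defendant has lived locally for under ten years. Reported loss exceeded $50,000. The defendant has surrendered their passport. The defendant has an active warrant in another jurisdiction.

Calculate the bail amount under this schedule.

$385490

Base amounts from the schedule: money laundering $135000; felony evading $46800; stalking $242500; second-degree assault $37200.
Stacking rule: highest base plus 15% of each additional charge. Highest is stalking at $242500. Additional: $135000 × 15% = $20250; $46800 × 15% = $7020; $37200 × 15% = $5580. Combined base = $242500 + $32850 = $275350.
Net percentage adjustment: −10% +35% +15% = +40%. $275350 × 1.4 = $385490.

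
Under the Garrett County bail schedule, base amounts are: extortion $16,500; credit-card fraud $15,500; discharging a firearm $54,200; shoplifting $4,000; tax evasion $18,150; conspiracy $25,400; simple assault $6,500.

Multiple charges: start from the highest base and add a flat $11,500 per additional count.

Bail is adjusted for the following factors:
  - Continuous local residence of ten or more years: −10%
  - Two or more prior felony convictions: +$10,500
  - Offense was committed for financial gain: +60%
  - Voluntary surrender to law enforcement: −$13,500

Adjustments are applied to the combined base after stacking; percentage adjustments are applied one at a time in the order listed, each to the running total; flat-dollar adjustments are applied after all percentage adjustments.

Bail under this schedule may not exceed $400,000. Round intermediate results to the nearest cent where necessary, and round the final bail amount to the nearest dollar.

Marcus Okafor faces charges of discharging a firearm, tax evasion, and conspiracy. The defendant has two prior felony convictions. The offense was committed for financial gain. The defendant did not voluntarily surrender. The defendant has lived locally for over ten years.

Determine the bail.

$121,668

Base amounts from the schedule: discharging a firearm $54,200; tax evasion $18,150; conspiracy $25,400.
Stacking rule: highest base plus $11,500 per additional charge. Highest is discharging a firearm at $54,200; 2 additional charges → +$23,000. Combined base = $77,200.
Continuous local residence of ten or more years (−10%): $77,200 × 0.9 = $69,480.
Offense was committed for financial gain (+60%): $69,480 × 1.6 = $111,168.
Two or more prior felony convictions (+$10,500 flat): $111,168 + $10,500 = $121,668.
$121,668 is within the $400,000 maximum.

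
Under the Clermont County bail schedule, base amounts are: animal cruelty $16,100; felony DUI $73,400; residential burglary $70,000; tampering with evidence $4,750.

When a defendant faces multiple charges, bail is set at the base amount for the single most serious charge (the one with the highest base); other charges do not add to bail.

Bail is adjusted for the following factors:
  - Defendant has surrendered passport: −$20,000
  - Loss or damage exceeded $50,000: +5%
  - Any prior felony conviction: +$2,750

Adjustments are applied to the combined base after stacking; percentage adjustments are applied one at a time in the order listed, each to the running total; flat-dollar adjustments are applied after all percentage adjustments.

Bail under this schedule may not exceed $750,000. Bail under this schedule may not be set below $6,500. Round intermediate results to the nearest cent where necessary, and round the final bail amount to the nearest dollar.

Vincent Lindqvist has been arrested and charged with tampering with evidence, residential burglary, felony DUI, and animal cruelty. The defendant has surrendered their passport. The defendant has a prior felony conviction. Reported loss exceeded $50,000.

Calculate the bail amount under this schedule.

Base amounts from the schedule: tampering with evidence $4,750; residential burglary $70,000; felony DUI $73,400; animal cruelty $16,100.
Stacking rule: use the highest base only. Highest is felony DUI at $73,400. Combined base = $73,400.
Loss or damage exceeded $50,000 (+5%): $73,400 × 1.05 = $77,070.
Defendant has surrendered passport (−$20,000 flat): $77,070 − $20,000 = $57,070.
Any prior felony conviction (+$2,750 flat): $57,070 + $2,750 = $59,820.
$59,820 is within the $750,000 maximum.
$59,820 is at or above the $6,500 minimum.

$59,820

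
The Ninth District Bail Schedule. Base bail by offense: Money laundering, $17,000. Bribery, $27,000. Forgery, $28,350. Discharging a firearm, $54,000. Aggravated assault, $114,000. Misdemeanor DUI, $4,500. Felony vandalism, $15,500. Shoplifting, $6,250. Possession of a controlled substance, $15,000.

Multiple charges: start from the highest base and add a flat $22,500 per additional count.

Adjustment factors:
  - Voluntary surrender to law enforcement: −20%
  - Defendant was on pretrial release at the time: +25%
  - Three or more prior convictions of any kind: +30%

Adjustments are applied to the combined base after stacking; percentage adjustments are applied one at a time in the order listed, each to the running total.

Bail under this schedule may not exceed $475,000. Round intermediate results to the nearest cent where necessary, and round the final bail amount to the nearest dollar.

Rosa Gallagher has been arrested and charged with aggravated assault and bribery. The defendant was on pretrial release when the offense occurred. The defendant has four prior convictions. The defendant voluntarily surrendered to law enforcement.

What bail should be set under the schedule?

$177,450

Base amounts from the schedule: aggravated assault $114,000; bribery $27,000.
Stacking rule: highest base plus $22,500 per additional charge. Highest is aggravated assault at $114,000; 1 additional charge → +$22,500. Combined base = $136,500.
Voluntary surrender to law enforcement (−20%): $136,500 × 0.8 = $109,200.
Defendant was on pretrial release at the time (+25%): $109,200 × 1.25 = $136,500.
Three or more prior convictions of any kind (+30%): $136,500 × 1.3 = $177,450.
$177,450 is within the $475,000 maximum.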